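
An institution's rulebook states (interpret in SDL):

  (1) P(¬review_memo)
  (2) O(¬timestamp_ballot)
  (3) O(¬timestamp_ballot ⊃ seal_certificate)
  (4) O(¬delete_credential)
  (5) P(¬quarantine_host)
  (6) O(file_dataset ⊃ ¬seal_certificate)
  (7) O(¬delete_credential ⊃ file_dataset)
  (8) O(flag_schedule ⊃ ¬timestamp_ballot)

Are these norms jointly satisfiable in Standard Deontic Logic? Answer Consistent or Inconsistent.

Inconsistent

Premise 2 gives O(¬timestamp_ballot).
Premise 3 is O(¬timestamp_ballot ⊃ seal_certificate); since O(¬timestamp_ballot), deontic closure gives O(seal_certificate).
Premise 6 is O(file_dataset ⊃ ¬seal_certificate); contrapositively O(seal_certificate ⊃ ¬file_dataset). Since O(seal_certificate) holds, K gives O(¬file_dataset).
Premise 7 is O(¬delete_credential ⊃ file_dataset); contrapositively O(¬file_dataset ⊃ delete_credential). Since O(¬file_dataset) holds, K gives O(delete_credential).
But premise 4 directly asserts O(¬delete_credential).
We now have both O(delete_credential) and O(¬delete_credential) — delete_credential is simultaneously obligatory and forbidden, violating the D-axiom.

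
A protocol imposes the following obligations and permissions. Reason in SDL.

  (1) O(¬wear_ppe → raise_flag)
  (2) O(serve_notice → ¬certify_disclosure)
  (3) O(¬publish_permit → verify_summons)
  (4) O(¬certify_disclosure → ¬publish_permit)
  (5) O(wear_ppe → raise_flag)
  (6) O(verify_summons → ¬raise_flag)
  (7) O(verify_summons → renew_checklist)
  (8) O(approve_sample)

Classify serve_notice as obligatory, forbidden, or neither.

Forbidden

By case analysis on wear_ppe: premise 5 gives O(wear_ppe → raise_flag) and premise 1 gives O(¬wear_ppe → raise_flag), so O(raise_flag) either way.
Premise 6 is O(verify_summons → ¬raise_flag); contrapositively O(raise_flag → ¬verify_summons). Since O(raise_flag) holds, K gives O(¬verify_summons).
Premise 3, O(¬publish_permit → verify_summons), contraposes to O(¬verify_summons → publish_permit); with O(¬verify_summons) we get O(publish_permit).
The contrapositive of premise 4 (O(¬certify_disclosure → ¬publish_permit)) is O(publish_permit → certify_disclosure), and O(publish_permit) is already established, so O(certify_disclosure).
Premise 2 is O(serve_notice → ¬certify_disclosure); contrapositively O(certify_disclosure → ¬serve_notice). Since O(certify_disclosure) holds, K gives O(¬serve_notice).
Premises 7, 8 do not contribute to this derivation.
Thus O(¬serve_notice), which is F(serve_notice): serve_notice is forbidden.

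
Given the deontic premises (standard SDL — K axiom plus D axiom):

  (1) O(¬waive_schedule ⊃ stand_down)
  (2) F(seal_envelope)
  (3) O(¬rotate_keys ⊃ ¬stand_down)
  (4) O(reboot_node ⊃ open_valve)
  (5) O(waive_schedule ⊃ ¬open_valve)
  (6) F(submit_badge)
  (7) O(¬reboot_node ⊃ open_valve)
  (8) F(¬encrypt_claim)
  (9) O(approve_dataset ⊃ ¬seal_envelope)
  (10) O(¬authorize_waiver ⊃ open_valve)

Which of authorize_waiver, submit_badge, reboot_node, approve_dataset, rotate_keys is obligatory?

rotate_keys

By case analysis on ¬reboot_node: premise 7 gives O(¬reboot_node ⊃ open_valve) and premise 4 gives O(reboot_node ⊃ open_valve), so O(open_valve) either way.
The contrapositive of premise 5 (O(waive_schedule ⊃ ¬open_valve)) is O(open_valve ⊃ ¬waive_schedule), and O(open_valve) is already established, so O(¬waive_schedule).
With premise 1, O(¬waive_schedule ⊃ stand_down), the K-axiom yields O(stand_down).
The contrapositive of premise 3 (O(¬rotate_keys ⊃ ¬stand_down)) is O(stand_down ⊃ rotate_keys), and O(stand_down) is already established, so O(rotate_keys).
So O(rotate_keys) holds — rotate_keys is obligatory. None of the other listed options is made obligatory by any chain of premises.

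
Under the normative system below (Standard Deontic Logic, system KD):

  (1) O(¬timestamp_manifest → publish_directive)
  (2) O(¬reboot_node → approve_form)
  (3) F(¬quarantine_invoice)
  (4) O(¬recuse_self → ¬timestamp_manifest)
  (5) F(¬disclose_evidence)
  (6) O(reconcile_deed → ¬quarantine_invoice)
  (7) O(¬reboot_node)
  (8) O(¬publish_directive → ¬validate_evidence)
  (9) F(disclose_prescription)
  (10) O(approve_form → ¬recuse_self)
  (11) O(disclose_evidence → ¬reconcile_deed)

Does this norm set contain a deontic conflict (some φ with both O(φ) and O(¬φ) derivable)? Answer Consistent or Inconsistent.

Consistent

Premise 6 is O(reconcile_deed → ¬quarantine_invoice), but O(reconcile_deed) is not derivable from the premises, so it does not yield O(¬quarantine_invoice).
So O(¬quarantine_invoice) is not derivable, and the apparent clash with O(quarantine_invoice) does not arise.
A world satisfying every obligation exists (e.g. approve_form=true, disclose_evidence=true, disclose_prescription=false, publish_directive=true, quarantine_invoice=true, reboot_node=false, reconcile_deed=false, recuse_self=false, timestamp_manifest=false, validate_evidence=false); no atom is both obligatory and forbidden, so the set is consistent.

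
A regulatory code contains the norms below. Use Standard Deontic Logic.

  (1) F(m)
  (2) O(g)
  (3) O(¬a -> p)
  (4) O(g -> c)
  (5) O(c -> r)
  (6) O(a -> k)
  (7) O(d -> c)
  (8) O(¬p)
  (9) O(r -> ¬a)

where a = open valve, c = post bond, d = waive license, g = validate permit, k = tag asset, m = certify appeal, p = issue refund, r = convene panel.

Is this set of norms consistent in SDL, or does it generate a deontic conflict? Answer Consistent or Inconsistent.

Inconsistent

From premise 2 we have O(g).
Premise 4 is O(g -> c); since O(g), deontic closure gives O(c).
Applying K to premise 5 (O(c -> r)) and O(c) yields O(r).
Premise 9 is O(r -> ¬a); since O(r), deontic closure gives O(¬a).
Applying K to premise 3 (O(¬a -> p)) and O(¬a) yields O(p).
But premise 8 directly asserts O(¬p).
We now have both O(p) and O(¬p) — p is simultaneously obligatory and forbidden, violating the D-axiom.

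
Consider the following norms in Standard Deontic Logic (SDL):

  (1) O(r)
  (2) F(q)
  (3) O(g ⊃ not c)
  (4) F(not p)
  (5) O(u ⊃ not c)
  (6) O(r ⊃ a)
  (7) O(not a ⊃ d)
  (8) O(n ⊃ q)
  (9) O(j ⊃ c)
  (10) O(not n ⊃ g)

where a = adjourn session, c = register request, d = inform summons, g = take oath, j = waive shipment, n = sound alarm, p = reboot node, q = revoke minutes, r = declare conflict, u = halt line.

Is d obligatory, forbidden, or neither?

Premise 7 is O(not a ⊃ d), but O(not a) is not derivable from the premises, so it does not yield O(d).
No premise or chain of K-axiom applications forces O(d), and none forces O(not d). So d is neither obligatory nor forbidden under these norms.

Neither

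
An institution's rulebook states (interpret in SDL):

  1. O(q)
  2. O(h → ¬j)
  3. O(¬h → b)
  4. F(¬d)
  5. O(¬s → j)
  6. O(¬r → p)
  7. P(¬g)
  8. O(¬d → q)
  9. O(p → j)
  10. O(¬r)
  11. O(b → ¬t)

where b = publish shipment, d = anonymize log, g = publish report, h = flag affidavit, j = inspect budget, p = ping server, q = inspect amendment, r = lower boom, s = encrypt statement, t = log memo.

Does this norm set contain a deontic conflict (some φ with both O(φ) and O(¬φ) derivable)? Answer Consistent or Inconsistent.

Premise 8 is O(¬d → q); even if O(q) held, inferring O(¬d) would be affirming the consequent — invalid.
So O(¬d) is not derivable, and the apparent clash with O(d) does not arise.
A world satisfying every obligation exists (e.g. b=true, d=true, g=false, h=false, j=true, p=true, q=true, r=false, s=false, t=false); no atom is both obligatory and forbidden, so the set is consistent.

Consistent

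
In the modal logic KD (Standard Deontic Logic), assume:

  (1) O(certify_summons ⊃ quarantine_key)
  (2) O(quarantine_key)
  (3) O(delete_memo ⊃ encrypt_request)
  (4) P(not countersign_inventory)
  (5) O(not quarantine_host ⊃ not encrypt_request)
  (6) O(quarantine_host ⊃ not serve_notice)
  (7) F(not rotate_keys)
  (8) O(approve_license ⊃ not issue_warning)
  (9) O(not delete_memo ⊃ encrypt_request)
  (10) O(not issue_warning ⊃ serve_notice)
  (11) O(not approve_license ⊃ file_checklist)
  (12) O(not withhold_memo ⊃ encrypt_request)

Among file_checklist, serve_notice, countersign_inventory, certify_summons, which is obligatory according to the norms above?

Premises 3 and 9 cover both cases: O(delete_memo ⊃ encrypt_request) and O(not delete_memo ⊃ encrypt_request). Since delete_memo ∨ not delete_memo is a tautology, O(encrypt_request) follows.
The contrapositive of premise 5 (O(not quarantine_host ⊃ not encrypt_request)) is O(encrypt_request ⊃ quarantine_host), and O(encrypt_request) is already established, so O(quarantine_host).
Premise 6 is O(quarantine_host ⊃ not serve_notice); since O(quarantine_host), deontic closure gives O(not serve_notice).
Premise 10 is O(not issue_warning ⊃ serve_notice); contrapositively O(not serve_notice ⊃ issue_warning). Since O(not serve_notice) holds, K gives O(issue_warning).
Premise 8, O(approve_license ⊃ not issue_warning), contraposes to O(issue_warning ⊃ not approve_license); with O(issue_warning) we get O(not approve_license).
From O(not approve_license) and premise 11, O(not approve_license ⊃ file_checklist), we obtain O(file_checklist).
So O(file_checklist) holds — file_checklist is obligatory. None of the other listed options is made obligatory by any chain of premises.

file_checklist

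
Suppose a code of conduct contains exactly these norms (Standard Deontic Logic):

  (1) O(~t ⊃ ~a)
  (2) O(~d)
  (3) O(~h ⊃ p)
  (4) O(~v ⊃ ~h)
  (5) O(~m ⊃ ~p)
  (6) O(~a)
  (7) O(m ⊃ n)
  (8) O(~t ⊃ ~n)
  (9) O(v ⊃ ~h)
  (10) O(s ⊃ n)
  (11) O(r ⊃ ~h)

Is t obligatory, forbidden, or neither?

Obligatory

Premises 9 and 4 are O(v ⊃ ~h) and O(~v ⊃ ~h); every ideal world satisfies v or ~v, so in either case ~h holds — hence O(~h).
From O(~h) and premise 3, O(~h ⊃ p), we obtain O(p).
The contrapositive of premise 5 (O(~m ⊃ ~p)) is O(p ⊃ m), and O(p) is already established, so O(m).
From O(m) and premise 7, O(m ⊃ n), we obtain O(n).
Premise 8, O(~t ⊃ ~n), contraposes to O(n ⊃ t); with O(n) we get O(t).
Premises 1, 2, 6, 10, 11 do not contribute to this derivation.
Hence t is obligatory.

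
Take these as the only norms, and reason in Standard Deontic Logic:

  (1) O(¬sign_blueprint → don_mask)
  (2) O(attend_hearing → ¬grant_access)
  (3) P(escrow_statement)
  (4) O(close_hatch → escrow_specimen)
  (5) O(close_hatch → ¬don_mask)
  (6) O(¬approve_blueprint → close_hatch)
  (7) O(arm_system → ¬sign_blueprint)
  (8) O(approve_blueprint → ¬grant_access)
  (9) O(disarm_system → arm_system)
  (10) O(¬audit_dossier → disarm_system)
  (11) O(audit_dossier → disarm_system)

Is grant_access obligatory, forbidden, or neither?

Premises 11 and 10 cover both cases: O(audit_dossier → disarm_system) and O(¬audit_dossier → disarm_system). Since audit_dossier ∨ ¬audit_dossier is a tautology, O(disarm_system) follows.
Premise 9 is O(disarm_system → arm_system); since O(disarm_system), deontic closure gives O(arm_system).
From O(arm_system) and premise 7, O(arm_system → ¬sign_blueprint), we obtain O(¬sign_blueprint).
With premise 1, O(¬sign_blueprint → don_mask), the K-axiom yields O(don_mask).
Premise 5 is O(close_hatch → ¬don_mask); contrapositively O(don_mask → ¬close_hatch). Since O(don_mask) holds, K gives O(¬close_hatch).
Premise 6 is O(¬approve_blueprint → close_hatch); contrapositively O(¬close_hatch → approve_blueprint). Since O(¬close_hatch) holds, K gives O(approve_blueprint).
Premise 8 is O(approve_blueprint → ¬grant_access); since O(approve_blueprint), deontic closure gives O(¬grant_access).
Premises 2, 3, 4 do not contribute to this derivation.
Thus O(¬grant_access), which is F(grant_access): grant_access is forbidden.

Forbidden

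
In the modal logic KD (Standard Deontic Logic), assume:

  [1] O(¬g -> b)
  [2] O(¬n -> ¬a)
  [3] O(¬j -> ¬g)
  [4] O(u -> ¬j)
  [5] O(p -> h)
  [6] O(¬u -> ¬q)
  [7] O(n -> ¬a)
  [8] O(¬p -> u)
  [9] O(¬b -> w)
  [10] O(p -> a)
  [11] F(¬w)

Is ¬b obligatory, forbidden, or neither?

Forbidden

Premises 7 and 2 are O(n -> ¬a) and O(¬n -> ¬a); every ideal world satisfies n or ¬n, so in either case ¬a holds — hence O(¬a).
Premise 10, O(p -> a), contraposes to O(¬a -> ¬p); with O(¬a) we get O(¬p).
Premise 8 is O(¬p -> u); since O(¬p), deontic closure gives O(u).
Applying K to premise 4 (O(u -> ¬j)) and O(u) yields O(¬j).
Applying K to premise 3 (O(¬j -> ¬g)) and O(¬j) yields O(¬g).
With premise 1, O(¬g -> b), the K-axiom yields O(b).
Premises 5, 6, 9, 11 do not contribute to this derivation.
Thus O(b), which is F(¬b): ¬b is forbidden.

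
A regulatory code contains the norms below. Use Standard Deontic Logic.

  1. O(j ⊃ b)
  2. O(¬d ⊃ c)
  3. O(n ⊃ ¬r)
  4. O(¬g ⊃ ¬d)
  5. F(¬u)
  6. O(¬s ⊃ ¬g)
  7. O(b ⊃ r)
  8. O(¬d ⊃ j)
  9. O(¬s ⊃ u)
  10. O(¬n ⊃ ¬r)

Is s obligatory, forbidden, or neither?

Obligatory

Premises 3 and 10 cover both cases: O(n ⊃ ¬r) and O(¬n ⊃ ¬r). Since n ∨ ¬n is a tautology, O(¬r) follows.
Premise 7 is O(b ⊃ r); contrapositively O(¬r ⊃ ¬b). Since O(¬r) holds, K gives O(¬b).
Premise 1, O(j ⊃ b), contraposes to O(¬b ⊃ ¬j); with O(¬b) we get O(¬j).
The contrapositive of premise 8 (O(¬d ⊃ j)) is O(¬j ⊃ d), and O(¬j) is already established, so O(d).
The contrapositive of premise 4 (O(¬g ⊃ ¬d)) is O(d ⊃ g), and O(d) is already established, so O(g).
Premise 6, O(¬s ⊃ ¬g), contraposes to O(g ⊃ s); with O(g) we get O(s).
Premises 2, 5, 9 do not contribute to this derivation.
Hence s is obligatory.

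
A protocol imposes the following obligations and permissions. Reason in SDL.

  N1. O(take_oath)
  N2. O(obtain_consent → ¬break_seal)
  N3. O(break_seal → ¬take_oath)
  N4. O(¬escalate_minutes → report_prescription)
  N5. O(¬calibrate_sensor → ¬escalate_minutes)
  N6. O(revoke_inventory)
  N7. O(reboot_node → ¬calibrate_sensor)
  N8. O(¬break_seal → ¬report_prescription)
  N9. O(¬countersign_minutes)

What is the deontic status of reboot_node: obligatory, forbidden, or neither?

Premise 1 gives O(take_oath).
Premise 3, O(break_seal → ¬take_oath), contraposes to O(take_oath → ¬break_seal); with O(take_oath) we get O(¬break_seal).
Premise 8 is O(¬break_seal → ¬report_prescription); since O(¬break_seal), deontic closure gives O(¬report_prescription).
Premise 4, O(¬escalate_minutes → report_prescription), contraposes to O(¬report_prescription → escalate_minutes); with O(¬report_prescription) we get O(escalate_minutes).
Premise 5 is O(¬calibrate_sensor → ¬escalate_minutes); contrapositively O(escalate_minutes → calibrate_sensor). Since O(escalate_minutes) holds, K gives O(calibrate_sensor).
Premise 7 is O(reboot_node → ¬calibrate_sensor); contrapositively O(calibrate_sensor → ¬reboot_node). Since O(calibrate_sensor) holds, K gives O(¬reboot_node).
Premises 2, 6, 9 do not contribute to this derivation.
Thus O(¬reboot_node), which is F(reboot_node): reboot_node is forbidden.

Forbidden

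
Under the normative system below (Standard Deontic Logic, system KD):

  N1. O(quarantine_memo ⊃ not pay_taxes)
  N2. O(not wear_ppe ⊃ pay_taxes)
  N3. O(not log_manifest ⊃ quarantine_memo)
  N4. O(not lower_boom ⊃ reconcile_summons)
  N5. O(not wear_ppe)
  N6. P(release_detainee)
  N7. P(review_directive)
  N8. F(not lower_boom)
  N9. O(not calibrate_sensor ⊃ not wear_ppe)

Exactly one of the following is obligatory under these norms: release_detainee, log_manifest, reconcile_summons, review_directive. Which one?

Premise 5 gives O(not wear_ppe).
Premise 2 is O(not wear_ppe ⊃ pay_taxes); since O(not wear_ppe), deontic closure gives O(pay_taxes).
Premise 1, O(quarantine_memo ⊃ not pay_taxes), contraposes to O(pay_taxes ⊃ not quarantine_memo); with O(pay_taxes) we get O(not quarantine_memo).
The contrapositive of premise 3 (O(not log_manifest ⊃ quarantine_memo)) is O(not quarantine_memo ⊃ log_manifest), and O(not quarantine_memo) is already established, so O(log_manifest).
So O(log_manifest) holds — log_manifest is obligatory. None of the other listed options is made obligatory by any chain of premises.

log_manifest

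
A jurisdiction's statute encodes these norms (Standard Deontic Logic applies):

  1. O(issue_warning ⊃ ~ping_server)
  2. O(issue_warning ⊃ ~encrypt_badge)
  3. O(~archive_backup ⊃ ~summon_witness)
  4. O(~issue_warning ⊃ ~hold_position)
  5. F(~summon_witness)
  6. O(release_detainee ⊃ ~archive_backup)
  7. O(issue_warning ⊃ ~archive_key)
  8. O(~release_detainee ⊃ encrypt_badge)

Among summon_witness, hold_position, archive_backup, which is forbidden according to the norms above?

Premise 5, F(~summon_witness), is equivalent to O(summon_witness).
Premise 3 is O(~archive_backup ⊃ ~summon_witness); contrapositively O(summon_witness ⊃ archive_backup). Since O(summon_witness) holds, K gives O(archive_backup).
Premise 6 is O(release_detainee ⊃ ~archive_backup); contrapositively O(archive_backup ⊃ ~release_detainee). Since O(archive_backup) holds, K gives O(~release_detainee).
With premise 8, O(~release_detainee ⊃ encrypt_badge), the K-axiom yields O(encrypt_badge).
Premise 2, O(issue_warning ⊃ ~encrypt_badge), contraposes to O(encrypt_badge ⊃ ~issue_warning); with O(encrypt_badge) we get O(~issue_warning).
Premise 4 is O(~issue_warning ⊃ ~hold_position); since O(~issue_warning), deontic closure gives O(~hold_position).
So O(~hold_position) holds, i.e. hold_position is forbidden. None of the other listed options is forbidden under the premises.

hold_position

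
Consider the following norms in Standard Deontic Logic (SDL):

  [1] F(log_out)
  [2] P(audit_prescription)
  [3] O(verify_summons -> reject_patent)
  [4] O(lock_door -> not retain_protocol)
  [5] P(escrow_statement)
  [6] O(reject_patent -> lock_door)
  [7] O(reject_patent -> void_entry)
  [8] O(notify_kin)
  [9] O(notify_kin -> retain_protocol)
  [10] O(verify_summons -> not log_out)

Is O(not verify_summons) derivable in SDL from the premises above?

Premise 8 gives O(notify_kin).
Premise 9 is O(notify_kin -> retain_protocol); since O(notify_kin), deontic closure gives O(retain_protocol).
Premise 4, O(lock_door -> not retain_protocol), contraposes to O(retain_protocol -> not lock_door); with O(retain_protocol) we get O(not lock_door).
The contrapositive of premise 6 (O(reject_patent -> lock_door)) is O(not lock_door -> not reject_patent), and O(not lock_door) is already established, so O(not reject_patent).
Premise 3 is O(verify_summons -> reject_patent); contrapositively O(not reject_patent -> not verify_summons). Since O(not reject_patent) holds, K gives O(not verify_summons).
Premises 1, 2, 5, 7, 10 do not contribute to this derivation.
So O(not verify_summons) follows.

Yes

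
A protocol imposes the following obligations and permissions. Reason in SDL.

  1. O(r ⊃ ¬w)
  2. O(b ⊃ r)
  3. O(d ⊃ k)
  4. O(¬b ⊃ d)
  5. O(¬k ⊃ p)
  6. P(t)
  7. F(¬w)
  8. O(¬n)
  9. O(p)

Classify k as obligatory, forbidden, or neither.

F(¬w) at premise 7 means O(w).
Premise 1 is O(r ⊃ ¬w); contrapositively O(w ⊃ ¬r). Since O(w) holds, K gives O(¬r).
The contrapositive of premise 2 (O(b ⊃ r)) is O(¬r ⊃ ¬b), and O(¬r) is already established, so O(¬b).
Applying K to premise 4 (O(¬b ⊃ d)) and O(¬b) yields O(d).
With premise 3, O(d ⊃ k), the K-axiom yields O(k).
Premises 5, 6, 8, 9 do not contribute to this derivation.
Hence k is obligatory.

Obligatory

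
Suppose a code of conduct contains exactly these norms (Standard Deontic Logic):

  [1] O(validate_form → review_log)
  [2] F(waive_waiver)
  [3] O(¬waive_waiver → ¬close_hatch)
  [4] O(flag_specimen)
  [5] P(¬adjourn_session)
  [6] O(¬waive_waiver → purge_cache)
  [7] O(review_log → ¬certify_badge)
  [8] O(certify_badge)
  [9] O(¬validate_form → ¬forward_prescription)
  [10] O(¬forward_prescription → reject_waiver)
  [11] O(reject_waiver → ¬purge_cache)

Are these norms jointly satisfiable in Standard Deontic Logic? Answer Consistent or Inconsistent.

Premise 8 states O(certify_badge) outright.
Premise 7, O(review_log → ¬certify_badge), contraposes to O(certify_badge → ¬review_log); with O(certify_badge) we get O(¬review_log).
The contrapositive of premise 1 (O(validate_form → review_log)) is O(¬review_log → ¬validate_form), and O(¬review_log) is already established, so O(¬validate_form).
Applying K to premise 9 (O(¬validate_form → ¬forward_prescription)) and O(¬validate_form) yields O(¬forward_prescription).
Premise 10 is O(¬forward_prescription → reject_waiver); since O(¬forward_prescription), deontic closure gives O(reject_waiver).
From O(reject_waiver) and premise 11, O(reject_waiver → ¬purge_cache), we obtain O(¬purge_cache).
Premise 6, O(¬waive_waiver → purge_cache), contraposes to O(¬purge_cache → waive_waiver); with O(¬purge_cache) we get O(waive_waiver).
But premise 2, F(waive_waiver), means O(¬waive_waiver).
We now have both O(waive_waiver) and O(¬waive_waiver) — waive_waiver is simultaneously obligatory and forbidden, violating the D-axiom.

Inconsistent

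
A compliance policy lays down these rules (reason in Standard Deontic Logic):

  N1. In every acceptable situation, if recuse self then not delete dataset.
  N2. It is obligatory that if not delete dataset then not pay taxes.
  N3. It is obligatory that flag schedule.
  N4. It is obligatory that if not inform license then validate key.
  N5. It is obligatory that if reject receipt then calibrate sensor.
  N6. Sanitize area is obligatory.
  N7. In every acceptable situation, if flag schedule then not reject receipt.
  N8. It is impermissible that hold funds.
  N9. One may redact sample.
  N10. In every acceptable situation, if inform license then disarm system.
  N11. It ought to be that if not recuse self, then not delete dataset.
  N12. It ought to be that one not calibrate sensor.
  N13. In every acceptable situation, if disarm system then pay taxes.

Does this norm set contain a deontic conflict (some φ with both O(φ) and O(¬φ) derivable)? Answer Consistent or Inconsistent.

Premise 5 is O(reject_receipt → calibrate_sensor), but O(reject_receipt) is not derivable from the premises, so it does not yield O(calibrate_sensor).
So O(calibrate_sensor) is not derivable, and the apparent clash with O(¬calibrate_sensor) does not arise.
A world satisfying every obligation exists (e.g. calibrate_sensor=false, delete_dataset=false, disarm_system=false, flag_schedule=true, hold_funds=false, inform_license=false, pay_taxes=false, recuse_self=false, redact_sample=false, reject_receipt=false, sanitize_area=true, validate_key=true); no atom is both obligatory and forbidden, so the set is consistent.

Consistent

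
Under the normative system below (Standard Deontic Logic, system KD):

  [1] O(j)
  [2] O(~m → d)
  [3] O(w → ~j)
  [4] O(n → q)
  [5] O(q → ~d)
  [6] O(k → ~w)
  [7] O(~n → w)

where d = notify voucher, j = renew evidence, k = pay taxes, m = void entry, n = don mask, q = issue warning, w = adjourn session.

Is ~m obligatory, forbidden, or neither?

Forbidden

From premise 1 we have O(j).
Premise 3, O(w → ~j), contraposes to O(j → ~w); with O(j) we get O(~w).
The contrapositive of premise 7 (O(~n → w)) is O(~w → n), and O(~w) is already established, so O(n).
Applying K to premise 4 (O(n → q)) and O(n) yields O(q).
With premise 5, O(q → ~d), the K-axiom yields O(~d).
Premise 2 is O(~m → d); contrapositively O(~d → m). Since O(~d) holds, K gives O(m).
Premise 6 does not contribute to this derivation.
Thus O(m), which is F(~m): ~m is forbidden.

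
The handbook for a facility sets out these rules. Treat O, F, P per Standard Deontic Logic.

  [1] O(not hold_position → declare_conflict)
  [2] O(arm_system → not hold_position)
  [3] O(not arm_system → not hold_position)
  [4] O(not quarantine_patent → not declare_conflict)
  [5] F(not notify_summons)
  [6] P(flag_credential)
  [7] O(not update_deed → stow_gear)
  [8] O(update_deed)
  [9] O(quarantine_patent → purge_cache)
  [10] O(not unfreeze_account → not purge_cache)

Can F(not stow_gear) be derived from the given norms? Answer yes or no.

Premise 7 is O(not update_deed → stow_gear), but O(not update_deed) is not derivable from the premises, so it does not yield O(stow_gear).
No other premise forces O(stow_gear). An ideal world satisfying every premise can still have not stow_gear true, so F(not stow_gear) is not derivable.

No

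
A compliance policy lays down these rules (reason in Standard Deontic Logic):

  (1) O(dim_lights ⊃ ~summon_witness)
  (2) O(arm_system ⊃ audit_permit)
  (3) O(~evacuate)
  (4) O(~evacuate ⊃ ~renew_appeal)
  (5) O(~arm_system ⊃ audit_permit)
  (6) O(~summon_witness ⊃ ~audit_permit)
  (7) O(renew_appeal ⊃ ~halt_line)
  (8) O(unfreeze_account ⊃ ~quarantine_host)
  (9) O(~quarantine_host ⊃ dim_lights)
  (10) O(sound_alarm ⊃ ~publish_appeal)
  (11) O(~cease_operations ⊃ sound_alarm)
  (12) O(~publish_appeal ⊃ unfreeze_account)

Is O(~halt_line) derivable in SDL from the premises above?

No

Premise 7 is O(renew_appeal ⊃ ~halt_line), but O(renew_appeal) is not derivable from the premises, so it does not yield O(~halt_line).
No other premise forces O(~halt_line). An ideal world satisfying every premise can still have ~halt_line false, so O(~halt_line) is not derivable.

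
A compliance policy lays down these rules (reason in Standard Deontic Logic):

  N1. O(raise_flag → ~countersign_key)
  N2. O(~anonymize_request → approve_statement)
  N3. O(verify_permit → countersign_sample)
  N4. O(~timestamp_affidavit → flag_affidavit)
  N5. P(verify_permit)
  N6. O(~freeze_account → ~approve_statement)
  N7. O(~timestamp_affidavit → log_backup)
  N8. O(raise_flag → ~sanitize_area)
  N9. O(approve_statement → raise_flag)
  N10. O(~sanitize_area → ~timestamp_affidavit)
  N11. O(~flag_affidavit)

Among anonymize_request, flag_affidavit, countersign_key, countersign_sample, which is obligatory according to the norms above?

anonymize_request

Premise 11 gives O(~flag_affidavit).
The contrapositive of premise 4 (O(~timestamp_affidavit → flag_affidavit)) is O(~flag_affidavit → timestamp_affidavit), and O(~flag_affidavit) is already established, so O(timestamp_affidavit).
Premise 10 is O(~sanitize_area → ~timestamp_affidavit); contrapositively O(timestamp_affidavit → sanitize_area). Since O(timestamp_affidavit) holds, K gives O(sanitize_area).
Premise 8, O(raise_flag → ~sanitize_area), contraposes to O(sanitize_area → ~raise_flag); with O(sanitize_area) we get O(~raise_flag).
The contrapositive of premise 9 (O(approve_statement → raise_flag)) is O(~raise_flag → ~approve_statement), and O(~raise_flag) is already established, so O(~approve_statement).
Premise 2 is O(~anonymize_request → approve_statement); contrapositively O(~approve_statement → anonymize_request). Since O(~approve_statement) holds, K gives O(anonymize_request).
So O(anonymize_request) holds — anonymize_request is obligatory. None of the other listed options is made obligatory by any chain of premises.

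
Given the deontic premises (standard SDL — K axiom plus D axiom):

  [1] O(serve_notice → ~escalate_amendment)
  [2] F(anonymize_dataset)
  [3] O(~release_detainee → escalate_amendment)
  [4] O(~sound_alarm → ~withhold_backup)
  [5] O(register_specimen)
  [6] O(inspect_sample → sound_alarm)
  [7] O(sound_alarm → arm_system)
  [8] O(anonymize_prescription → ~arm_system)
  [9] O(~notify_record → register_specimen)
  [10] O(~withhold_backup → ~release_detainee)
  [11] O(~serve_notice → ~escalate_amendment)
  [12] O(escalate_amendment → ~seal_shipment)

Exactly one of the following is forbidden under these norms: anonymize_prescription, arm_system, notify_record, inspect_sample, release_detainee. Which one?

anonymize_prescription

Premises 1 and 11 are O(serve_notice → ~escalate_amendment) and O(~serve_notice → ~escalate_amendment); every ideal world satisfies serve_notice or ~serve_notice, so in either case ~escalate_amendment holds — hence O(~escalate_amendment).
The contrapositive of premise 3 (O(~release_detainee → escalate_amendment)) is O(~escalate_amendment → release_detainee), and O(~escalate_amendment) is already established, so O(release_detainee).
Premise 10, O(~withhold_backup → ~release_detainee), contraposes to O(release_detainee → withhold_backup); with O(release_detainee) we get O(withhold_backup).
Premise 4 is O(~sound_alarm → ~withhold_backup); contrapositively O(withhold_backup → sound_alarm). Since O(withhold_backup) holds, K gives O(sound_alarm).
From O(sound_alarm) and premise 7, O(sound_alarm → arm_system), we obtain O(arm_system).
The contrapositive of premise 8 (O(anonymize_prescription → ~arm_system)) is O(arm_system → ~anonymize_prescription), and O(arm_system) is already established, so O(~anonymize_prescription).
So O(~anonymize_prescription) holds, i.e. anonymize_prescription is forbidden. None of the other listed options is forbidden under the premises.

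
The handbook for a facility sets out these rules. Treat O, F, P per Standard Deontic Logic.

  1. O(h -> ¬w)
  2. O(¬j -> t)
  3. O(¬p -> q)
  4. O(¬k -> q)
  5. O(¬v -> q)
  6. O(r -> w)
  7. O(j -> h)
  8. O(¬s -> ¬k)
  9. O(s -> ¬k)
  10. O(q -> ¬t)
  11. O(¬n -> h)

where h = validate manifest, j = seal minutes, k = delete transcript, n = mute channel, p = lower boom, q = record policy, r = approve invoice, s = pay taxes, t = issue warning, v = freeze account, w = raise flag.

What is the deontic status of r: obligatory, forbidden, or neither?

Premises 8 and 9 are O(¬s -> ¬k) and O(s -> ¬k); every ideal world satisfies ¬s or s, so in either case ¬k holds — hence O(¬k).
Applying K to premise 4 (O(¬k -> q)) and O(¬k) yields O(q).
With premise 10, O(q -> ¬t), the K-axiom yields O(¬t).
The contrapositive of premise 2 (O(¬j -> t)) is O(¬t -> j), and O(¬t) is already established, so O(j).
Applying K to premise 7 (O(j -> h)) and O(j) yields O(h).
With premise 1, O(h -> ¬w), the K-axiom yields O(¬w).
Premise 6, O(r -> w), contraposes to O(¬w -> ¬r); with O(¬w) we get O(¬r).
Premises 3, 5, 11 do not contribute to this derivation.
Thus O(¬r), which is F(r): r is forbidden.

Forbidden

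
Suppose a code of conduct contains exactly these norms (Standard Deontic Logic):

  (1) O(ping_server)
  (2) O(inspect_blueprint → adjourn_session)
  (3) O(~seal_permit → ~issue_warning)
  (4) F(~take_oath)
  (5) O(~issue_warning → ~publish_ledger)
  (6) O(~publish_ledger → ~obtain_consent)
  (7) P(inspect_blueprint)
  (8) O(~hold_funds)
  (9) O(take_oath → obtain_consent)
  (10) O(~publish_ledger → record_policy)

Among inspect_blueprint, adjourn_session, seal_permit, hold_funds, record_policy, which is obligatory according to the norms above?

seal_permit

Premise 4 is F(~take_oath), i.e. O(take_oath).
From O(take_oath) and premise 9, O(take_oath → obtain_consent), we obtain O(obtain_consent).
The contrapositive of premise 6 (O(~publish_ledger → ~obtain_consent)) is O(obtain_consent → publish_ledger), and O(obtain_consent) is already established, so O(publish_ledger).
The contrapositive of premise 5 (O(~issue_warning → ~publish_ledger)) is O(publish_ledger → issue_warning), and O(publish_ledger) is already established, so O(issue_warning).
Premise 3 is O(~seal_permit → ~issue_warning); contrapositively O(issue_warning → seal_permit). Since O(issue_warning) holds, K gives O(seal_permit).
So O(seal_permit) holds — seal_permit is obligatory. None of the other listed options is made obligatory by any chain of premises.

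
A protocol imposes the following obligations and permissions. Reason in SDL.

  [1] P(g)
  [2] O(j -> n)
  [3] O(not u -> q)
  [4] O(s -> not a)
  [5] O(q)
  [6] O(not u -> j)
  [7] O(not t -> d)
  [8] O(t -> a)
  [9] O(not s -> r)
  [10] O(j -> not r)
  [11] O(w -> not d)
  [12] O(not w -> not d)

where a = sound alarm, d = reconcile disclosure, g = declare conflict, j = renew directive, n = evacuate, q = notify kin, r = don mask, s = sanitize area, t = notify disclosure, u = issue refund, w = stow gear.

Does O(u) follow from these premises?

Premises 12 and 11 cover both cases: O(not w -> not d) and O(w -> not d). Since not w ∨ w is a tautology, O(not d) follows.
Premise 7 is O(not t -> d); contrapositively O(not d -> t). Since O(not d) holds, K gives O(t).
With premise 8, O(t -> a), the K-axiom yields O(a).
Premise 4 is O(s -> not a); contrapositively O(a -> not s). Since O(a) holds, K gives O(not s).
Premise 9 is O(not s -> r); since O(not s), deontic closure gives O(r).
Premise 10, O(j -> not r), contraposes to O(r -> not j); with O(r) we get O(not j).
The contrapositive of premise 6 (O(not u -> j)) is O(not j -> u), and O(not j) is already established, so O(u).
Premises 1, 2, 3, 5 do not contribute to this derivation.
So O(u) follows.

Yes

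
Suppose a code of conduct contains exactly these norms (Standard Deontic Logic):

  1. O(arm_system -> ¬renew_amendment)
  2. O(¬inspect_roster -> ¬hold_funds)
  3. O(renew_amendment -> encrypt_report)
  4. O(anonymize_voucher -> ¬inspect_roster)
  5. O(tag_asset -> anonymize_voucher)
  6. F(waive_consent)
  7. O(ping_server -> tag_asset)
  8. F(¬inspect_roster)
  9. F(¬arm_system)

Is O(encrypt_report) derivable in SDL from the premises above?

Premise 3 is O(renew_amendment -> encrypt_report), but O(renew_amendment) is not derivable from the premises, so it does not yield O(encrypt_report).
No other premise forces O(encrypt_report). An ideal world satisfying every premise can still have encrypt_report false, so O(encrypt_report) is not derivable.

No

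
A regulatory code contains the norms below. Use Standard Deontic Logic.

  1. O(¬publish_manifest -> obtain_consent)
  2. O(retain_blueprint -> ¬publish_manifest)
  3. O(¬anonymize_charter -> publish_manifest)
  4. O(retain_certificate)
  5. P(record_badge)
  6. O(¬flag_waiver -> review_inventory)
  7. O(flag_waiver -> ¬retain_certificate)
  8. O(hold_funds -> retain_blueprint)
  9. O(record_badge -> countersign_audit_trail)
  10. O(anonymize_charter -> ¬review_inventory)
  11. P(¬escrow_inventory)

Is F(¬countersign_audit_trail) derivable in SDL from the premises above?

No

Premise 9 is O(record_badge -> countersign_audit_trail), but O(record_badge) is not derivable from the premises (the permission P(record_badge) asserts only ¬O(¬record_badge), not O(record_badge)), so it does not yield O(countersign_audit_trail).
No other premise forces O(countersign_audit_trail). An ideal world satisfying every premise can still have ¬countersign_audit_trail true, so F(¬countersign_audit_trail) is not derivable.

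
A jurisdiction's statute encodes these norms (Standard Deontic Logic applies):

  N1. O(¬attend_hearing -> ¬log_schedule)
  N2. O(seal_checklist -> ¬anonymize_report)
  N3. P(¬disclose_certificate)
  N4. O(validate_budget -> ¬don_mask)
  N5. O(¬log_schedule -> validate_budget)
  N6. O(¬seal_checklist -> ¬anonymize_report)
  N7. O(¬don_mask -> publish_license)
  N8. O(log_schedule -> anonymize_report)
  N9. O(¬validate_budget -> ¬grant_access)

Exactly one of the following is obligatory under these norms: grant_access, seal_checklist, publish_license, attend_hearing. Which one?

By case analysis on seal_checklist: premise 2 gives O(seal_checklist -> ¬anonymize_report) and premise 6 gives O(¬seal_checklist -> ¬anonymize_report), so O(¬anonymize_report) either way.
Premise 8, O(log_schedule -> anonymize_report), contraposes to O(¬anonymize_report -> ¬log_schedule); with O(¬anonymize_report) we get O(¬log_schedule).
With premise 5, O(¬log_schedule -> validate_budget), the K-axiom yields O(validate_budget).
Premise 4 is O(validate_budget -> ¬don_mask); since O(validate_budget), deontic closure gives O(¬don_mask).
Premise 7 is O(¬don_mask -> publish_license); since O(¬don_mask), deontic closure gives O(publish_license).
So O(publish_license) holds — publish_license is obligatory. None of the other listed options is made obligatory by any chain of premises.

publish_license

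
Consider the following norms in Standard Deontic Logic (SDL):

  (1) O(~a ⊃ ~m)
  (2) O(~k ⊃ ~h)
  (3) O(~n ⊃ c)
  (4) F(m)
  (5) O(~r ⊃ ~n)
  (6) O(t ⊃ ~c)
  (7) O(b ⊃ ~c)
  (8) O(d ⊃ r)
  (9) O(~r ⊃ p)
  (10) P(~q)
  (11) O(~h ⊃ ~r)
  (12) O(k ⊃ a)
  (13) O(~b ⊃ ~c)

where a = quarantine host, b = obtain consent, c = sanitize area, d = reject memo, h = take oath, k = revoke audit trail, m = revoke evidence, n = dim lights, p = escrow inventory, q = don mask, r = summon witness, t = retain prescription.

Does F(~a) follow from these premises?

By case analysis on b: premise 7 gives O(b ⊃ ~c) and premise 13 gives O(~b ⊃ ~c), so O(~c) either way.
The contrapositive of premise 3 (O(~n ⊃ c)) is O(~c ⊃ n), and O(~c) is already established, so O(n).
Premise 5, O(~r ⊃ ~n), contraposes to O(n ⊃ r); with O(n) we get O(r).
The contrapositive of premise 11 (O(~h ⊃ ~r)) is O(r ⊃ h), and O(r) is already established, so O(h).
Premise 2 is O(~k ⊃ ~h); contrapositively O(h ⊃ k). Since O(h) holds, K gives O(k).
Applying K to premise 12 (O(k ⊃ a)) and O(k) yields O(a).
Premises 1, 4, 6, 8, 9, 10 do not contribute to this derivation.
So O(a) holds, i.e. F(~a). The claim follows.

Yes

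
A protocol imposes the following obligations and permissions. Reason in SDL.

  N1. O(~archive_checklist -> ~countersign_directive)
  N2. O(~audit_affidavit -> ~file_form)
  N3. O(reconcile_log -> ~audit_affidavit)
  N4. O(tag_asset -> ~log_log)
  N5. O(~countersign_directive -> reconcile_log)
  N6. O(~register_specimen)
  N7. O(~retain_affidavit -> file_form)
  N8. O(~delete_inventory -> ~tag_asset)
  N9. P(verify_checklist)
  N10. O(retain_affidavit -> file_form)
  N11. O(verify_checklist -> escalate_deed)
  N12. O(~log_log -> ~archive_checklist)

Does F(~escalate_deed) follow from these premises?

No

Premise 11 is O(verify_checklist -> escalate_deed), but O(verify_checklist) is not derivable from the premises (the permission P(verify_checklist) asserts only ~O(~verify_checklist), not O(verify_checklist)), so it does not yield O(escalate_deed).
No other premise forces O(escalate_deed). An ideal world satisfying every premise can still have ~escalate_deed true, so F(~escalate_deed) is not derivable.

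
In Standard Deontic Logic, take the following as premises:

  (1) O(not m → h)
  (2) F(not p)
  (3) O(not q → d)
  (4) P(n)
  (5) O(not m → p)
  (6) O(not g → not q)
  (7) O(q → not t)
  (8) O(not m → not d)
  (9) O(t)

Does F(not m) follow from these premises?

Yes

Premise 9 states O(t) outright.
Premise 7 is O(q → not t); contrapositively O(t → not q). Since O(t) holds, K gives O(not q).
With premise 3, O(not q → d), the K-axiom yields O(d).
The contrapositive of premise 8 (O(not m → not d)) is O(d → m), and O(d) is already established, so O(m).
Premises 1, 2, 4, 5, 6 do not contribute to this derivation.
So O(m) holds, i.e. F(not m). The claim follows.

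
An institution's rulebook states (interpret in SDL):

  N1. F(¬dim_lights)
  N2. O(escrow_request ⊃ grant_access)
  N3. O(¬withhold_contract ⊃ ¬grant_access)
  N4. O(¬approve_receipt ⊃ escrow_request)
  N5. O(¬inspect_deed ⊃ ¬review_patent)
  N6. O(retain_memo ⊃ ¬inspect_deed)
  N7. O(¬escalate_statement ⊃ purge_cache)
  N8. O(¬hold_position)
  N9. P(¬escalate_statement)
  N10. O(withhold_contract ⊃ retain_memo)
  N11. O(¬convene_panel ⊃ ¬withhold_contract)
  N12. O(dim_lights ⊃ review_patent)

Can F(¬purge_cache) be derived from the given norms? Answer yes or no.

Premise 7 is O(¬escalate_statement ⊃ purge_cache), but O(¬escalate_statement) is not derivable from the premises (the permission P(¬escalate_statement) asserts only ¬O(escalate_statement), not O(¬escalate_statement)), so it does not yield O(purge_cache).
No other premise forces O(purge_cache). An ideal world satisfying every premise can still have ¬purge_cache true, so F(¬purge_cache) is not derivable.

No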